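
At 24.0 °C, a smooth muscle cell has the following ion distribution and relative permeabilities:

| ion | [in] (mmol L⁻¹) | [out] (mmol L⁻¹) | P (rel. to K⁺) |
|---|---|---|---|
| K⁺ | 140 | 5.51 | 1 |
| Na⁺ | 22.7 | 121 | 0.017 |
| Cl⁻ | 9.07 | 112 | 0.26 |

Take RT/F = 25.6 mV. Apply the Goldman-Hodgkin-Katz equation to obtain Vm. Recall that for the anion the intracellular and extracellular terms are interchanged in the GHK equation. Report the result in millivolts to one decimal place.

Vm = 25.6 · ln[(Σ P·[cation]ₒ + Σ P·[anion]ᵢ) / (Σ P·[cation]ᵢ + Σ P·[anion]ₒ)]
Numerator = 1×5.51 + 0.017×121 + 0.26×9.07 = 9.925
Denominator = 1×140 + 0.017×22.7 + 0.26×112 = 169.5
Vm = 25.6 · ln(0.058554) = 25.6 × (-2.8378) = -72.65 mV

-72.6 mV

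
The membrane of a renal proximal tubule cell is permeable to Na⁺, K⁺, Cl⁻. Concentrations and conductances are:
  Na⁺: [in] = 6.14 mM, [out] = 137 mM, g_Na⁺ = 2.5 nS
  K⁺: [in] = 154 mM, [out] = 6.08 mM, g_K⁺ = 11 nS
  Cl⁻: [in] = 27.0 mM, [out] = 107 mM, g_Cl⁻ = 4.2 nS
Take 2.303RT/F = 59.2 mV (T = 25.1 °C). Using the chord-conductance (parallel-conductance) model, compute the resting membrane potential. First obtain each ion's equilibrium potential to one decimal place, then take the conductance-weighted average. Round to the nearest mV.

-49 mV

E_Na⁺ = (59.2/1)·log₁₀(137/6.14) = 79.8 mV
E_K⁺ = (59.2/1)·log₁₀(6.08/154) = -83.1 mV
E_Cl⁻ = (59.2/-1)·log₁₀(107/27.0) = -35.4 mV
Vm = (Σ gᵢEᵢ)/(Σ gᵢ) = (2.5·79.8 + 11·-83.1 + 4.2·-35.4) / (2.5 + 11 + 4.2)
= -863.28 / 17.7 = -48.77 mV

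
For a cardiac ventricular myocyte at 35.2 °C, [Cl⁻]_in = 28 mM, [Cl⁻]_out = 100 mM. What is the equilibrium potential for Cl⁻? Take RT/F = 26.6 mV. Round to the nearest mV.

E = (26.6/z) · ln([Cl⁻]_out/[Cl⁻]_in) with z = -1.
For an anion, dividing by z = -1 reverses the sign.
= (26.6/-1) · ln(100/28) = -26.60 · ln(3.571)
= -26.60 · (1.2730) = -33.86 mV

-34 mV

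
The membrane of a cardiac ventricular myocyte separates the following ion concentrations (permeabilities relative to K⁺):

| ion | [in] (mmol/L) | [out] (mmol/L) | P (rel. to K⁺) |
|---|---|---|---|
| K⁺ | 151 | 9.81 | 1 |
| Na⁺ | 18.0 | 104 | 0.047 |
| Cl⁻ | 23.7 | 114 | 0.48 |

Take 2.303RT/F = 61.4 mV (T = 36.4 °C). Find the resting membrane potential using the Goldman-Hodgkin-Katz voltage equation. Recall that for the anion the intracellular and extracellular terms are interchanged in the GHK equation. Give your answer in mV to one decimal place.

Vm = 61.4 · log₁₀[(Σ P·[cation]ₒ + Σ P·[anion]ᵢ) / (Σ P·[cation]ᵢ + Σ P·[anion]ₒ)]
Numerator = 1×9.81 + 0.047×104 + 0.48×23.7 = 26.07
Denominator = 1×151 + 0.047×18.0 + 0.48×114 = 206.6
Vm = 61.4 · log₁₀(0.12623) = 61.4 × (-0.8989) = -55.19 mV

-55.2 mV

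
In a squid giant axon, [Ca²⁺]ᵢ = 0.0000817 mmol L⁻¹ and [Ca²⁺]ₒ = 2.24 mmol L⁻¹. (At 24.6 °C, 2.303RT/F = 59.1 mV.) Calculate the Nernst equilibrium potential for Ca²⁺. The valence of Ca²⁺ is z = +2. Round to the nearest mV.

131 mV

E = (59.1/z) · log₁₀([Ca²⁺]_out/[Ca²⁺]_in) with z = +2.
= (59.1/2) · log₁₀(2.24/0.0000817) = 29.55 · log₁₀(2.742e+04)
= 29.55 · (4.4380) = 131.14 mV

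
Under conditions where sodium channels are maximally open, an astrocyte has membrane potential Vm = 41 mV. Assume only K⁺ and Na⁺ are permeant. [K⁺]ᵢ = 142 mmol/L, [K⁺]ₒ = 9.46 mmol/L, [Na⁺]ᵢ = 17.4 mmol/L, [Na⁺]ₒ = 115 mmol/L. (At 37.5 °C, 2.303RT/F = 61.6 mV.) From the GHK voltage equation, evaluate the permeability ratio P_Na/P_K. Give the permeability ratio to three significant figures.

18.8

Let α = P_Na/P_K. GHK: Vm = 61.6·log₁₀[(Kₒ + α·Naₒ)/(Kᵢ + α·Naᵢ)].
10^(Vm/61.6) = 10^(41.0/61.6) = 4.63
So 4.63·(Kᵢ + α·Naᵢ) = Kₒ + α·Naₒ → α = (4.63·142.0 − 9.46) / (115.0 − 4.63·17.4)
α = (657.5 − 9.46) / (115.0 − 80.56) = 648/34.44 = 18.82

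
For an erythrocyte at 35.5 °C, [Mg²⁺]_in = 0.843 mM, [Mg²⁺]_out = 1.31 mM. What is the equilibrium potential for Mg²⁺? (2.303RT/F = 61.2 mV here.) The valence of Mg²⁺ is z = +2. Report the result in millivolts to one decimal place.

E = (61.2/z) · log₁₀([Mg²⁺]_out/[Mg²⁺]_in) with z = +2.
= (61.2/2) · log₁₀(1.31/0.843) = 30.60 · log₁₀(1.554)
= 30.60 · (0.1914) = 5.86 mV

5.9 mV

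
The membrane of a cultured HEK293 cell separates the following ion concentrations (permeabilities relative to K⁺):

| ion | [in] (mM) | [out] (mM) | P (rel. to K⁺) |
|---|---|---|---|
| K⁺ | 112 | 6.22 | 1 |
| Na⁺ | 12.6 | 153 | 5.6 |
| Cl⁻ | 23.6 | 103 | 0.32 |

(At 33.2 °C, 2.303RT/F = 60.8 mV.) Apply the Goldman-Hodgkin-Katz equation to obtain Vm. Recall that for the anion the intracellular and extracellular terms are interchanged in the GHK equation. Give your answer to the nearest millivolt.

37 mV

Vm = 60.8 · log₁₀[(Σ P·[cation]ₒ + Σ P·[anion]ᵢ) / (Σ P·[cation]ᵢ + Σ P·[anion]ₒ)]
Numerator = 1×6.22 + 5.6×153 + 0.32×23.6 = 870.6
Denominator = 1×112 + 5.6×12.6 + 0.32×103 = 215.5
Vm = 60.8 · log₁₀(4.0394) = 60.8 × (0.6063) = 36.86 mV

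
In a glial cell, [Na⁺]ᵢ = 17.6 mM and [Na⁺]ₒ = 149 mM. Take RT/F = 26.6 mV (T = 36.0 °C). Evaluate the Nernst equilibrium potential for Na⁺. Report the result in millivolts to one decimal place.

56.8 mV

E = (26.6/z) · ln([Na⁺]_out/[Na⁺]_in) with z = +1.
= (26.6/1) · ln(149/17.6) = 26.60 · ln(8.466)
= 26.60 · (2.1360) = 56.82 mV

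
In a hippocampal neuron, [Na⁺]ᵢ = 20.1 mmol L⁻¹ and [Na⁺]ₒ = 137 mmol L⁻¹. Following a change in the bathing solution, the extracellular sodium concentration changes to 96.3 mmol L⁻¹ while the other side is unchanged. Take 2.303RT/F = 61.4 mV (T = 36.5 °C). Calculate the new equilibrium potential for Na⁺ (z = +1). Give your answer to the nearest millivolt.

After the shift: [Na⁺]_out = 96.3, [Na⁺]_in = 20.1 mmol L⁻¹.
E_new = (61.4/1)·log₁₀(96.3/20.1) = 61.40 · (0.6804) = 41.78 mV

42 mV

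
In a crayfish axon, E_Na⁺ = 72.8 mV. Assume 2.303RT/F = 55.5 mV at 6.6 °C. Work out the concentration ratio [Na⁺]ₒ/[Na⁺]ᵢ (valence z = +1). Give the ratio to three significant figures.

log₁₀([out]/[in]) = E·z/(55.5) = 72.8 × 1 / 55.5 = 1.3117
[out]/[in] = 10^(1.3117) = 20.5

20.5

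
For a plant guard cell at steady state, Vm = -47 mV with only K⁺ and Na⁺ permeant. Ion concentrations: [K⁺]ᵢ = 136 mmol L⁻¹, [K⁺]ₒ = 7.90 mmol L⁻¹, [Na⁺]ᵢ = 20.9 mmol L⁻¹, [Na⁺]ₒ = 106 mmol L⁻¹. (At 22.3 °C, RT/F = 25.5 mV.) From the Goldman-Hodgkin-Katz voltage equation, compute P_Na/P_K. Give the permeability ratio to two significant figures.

Let α = P_Na/P_K. GHK: Vm = 25.5·ln[(Kₒ + α·Naₒ)/(Kᵢ + α·Naᵢ)].
e^(Vm/25.5) = e^(-47.0/25.5) = 0.15832
So 0.15832·(Kᵢ + α·Naᵢ) = Kₒ + α·Naₒ → α = (0.15832·136.0 − 7.9) / (106.0 − 0.15832·20.9)
α = (21.53 − 7.9) / (106.0 − 3.309) = 13.63/102.7 = 0.1327

0.13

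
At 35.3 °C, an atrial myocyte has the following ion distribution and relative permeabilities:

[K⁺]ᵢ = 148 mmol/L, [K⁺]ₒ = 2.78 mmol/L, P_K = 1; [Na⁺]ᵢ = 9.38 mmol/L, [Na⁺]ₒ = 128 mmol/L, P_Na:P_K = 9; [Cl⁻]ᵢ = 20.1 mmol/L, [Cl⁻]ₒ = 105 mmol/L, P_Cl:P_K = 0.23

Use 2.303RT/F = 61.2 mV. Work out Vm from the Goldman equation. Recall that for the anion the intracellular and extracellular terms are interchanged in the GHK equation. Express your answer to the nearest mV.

40 mV

Vm = 61.2 · log₁₀[(Σ P·[cation]ₒ + Σ P·[anion]ᵢ) / (Σ P·[cation]ᵢ + Σ P·[anion]ₒ)]
Numerator = 1×2.78 + 9×128 + 0.23×20.1 = 1159
Denominator = 1×148 + 9×9.38 + 0.23×105 = 256.6
Vm = 61.2 · log₁₀(4.5189) = 61.2 × (0.6550) = 40.09 mV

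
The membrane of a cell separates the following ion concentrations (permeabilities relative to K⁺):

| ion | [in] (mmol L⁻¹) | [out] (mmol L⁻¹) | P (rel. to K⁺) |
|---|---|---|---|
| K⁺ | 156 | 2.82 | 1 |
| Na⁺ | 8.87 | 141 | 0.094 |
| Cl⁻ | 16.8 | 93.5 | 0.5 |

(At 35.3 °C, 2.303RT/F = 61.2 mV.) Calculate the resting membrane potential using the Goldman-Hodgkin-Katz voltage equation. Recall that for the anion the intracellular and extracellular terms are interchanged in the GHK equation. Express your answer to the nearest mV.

-56 mV

Vm = 61.2 · log₁₀[(Σ P·[cation]ₒ + Σ P·[anion]ᵢ) / (Σ P·[cation]ᵢ + Σ P·[anion]ₒ)]
Numerator = 1×2.82 + 0.094×141 + 0.5×16.8 = 24.47
Denominator = 1×156 + 0.094×8.87 + 0.5×93.5 = 203.6
Vm = 61.2 · log₁₀(0.12022) = 61.2 × (-0.9200) = -56.31 mV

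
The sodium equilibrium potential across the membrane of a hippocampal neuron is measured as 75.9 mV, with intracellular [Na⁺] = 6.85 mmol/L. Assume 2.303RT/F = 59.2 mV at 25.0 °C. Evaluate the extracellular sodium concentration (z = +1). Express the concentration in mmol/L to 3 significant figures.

131 mmol/L

Nernst: E = (59.2/1) · log₁₀([out]/[in]), so log₁₀([out]/[in]) = 75.9 × 1 / 59.2 = 1.2821.
[out]/[in] = 10^(1.2821) = 19.15.
[out] = 19.15 × 6.85 = 131.2 mmol/L.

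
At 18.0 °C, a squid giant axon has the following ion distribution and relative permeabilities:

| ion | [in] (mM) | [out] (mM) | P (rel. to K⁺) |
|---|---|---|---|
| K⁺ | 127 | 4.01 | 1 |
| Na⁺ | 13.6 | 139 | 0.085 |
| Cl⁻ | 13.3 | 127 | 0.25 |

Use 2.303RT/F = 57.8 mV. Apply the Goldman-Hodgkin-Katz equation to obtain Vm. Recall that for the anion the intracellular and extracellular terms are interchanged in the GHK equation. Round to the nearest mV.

Vm = 57.8 · log₁₀[(Σ P·[cation]ₒ + Σ P·[anion]ᵢ) / (Σ P·[cation]ᵢ + Σ P·[anion]ₒ)]
Numerator = 1×4.01 + 0.085×139 + 0.25×13.3 = 19.15
Denominator = 1×127 + 0.085×13.6 + 0.25×127 = 159.9
Vm = 57.8 · log₁₀(0.11976) = 57.8 × (-0.9217) = -53.27 mV

-53 mV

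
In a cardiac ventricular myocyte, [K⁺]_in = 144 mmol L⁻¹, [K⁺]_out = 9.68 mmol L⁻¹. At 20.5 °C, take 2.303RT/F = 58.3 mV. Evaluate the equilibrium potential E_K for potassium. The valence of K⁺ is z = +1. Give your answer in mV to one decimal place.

E = (58.3/z) · log₁₀([K⁺]_out/[K⁺]_in) with z = +1.
= (58.3/1) · log₁₀(9.68/144) = 58.30 · log₁₀(0.06722)
= 58.30 · (-1.1725) = -68.36 mV

-68.4 mV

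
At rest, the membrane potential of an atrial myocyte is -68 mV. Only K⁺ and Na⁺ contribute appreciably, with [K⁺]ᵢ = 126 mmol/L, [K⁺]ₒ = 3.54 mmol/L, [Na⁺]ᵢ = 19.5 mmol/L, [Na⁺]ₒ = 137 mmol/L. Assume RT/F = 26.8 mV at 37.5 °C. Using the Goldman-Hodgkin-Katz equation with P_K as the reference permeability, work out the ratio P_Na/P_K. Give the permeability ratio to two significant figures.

Let α = P_Na/P_K. GHK: Vm = 26.8·ln[(Kₒ + α·Naₒ)/(Kᵢ + α·Naᵢ)].
e^(Vm/26.8) = e^(-68.0/26.8) = 0.079079
So 0.079079·(Kᵢ + α·Naᵢ) = Kₒ + α·Naₒ → α = (0.079079·126.0 − 3.54) / (137.0 − 0.079079·19.5)
α = (9.964 − 3.54) / (137.0 − 1.542) = 6.424/135.5 = 0.04742

0.047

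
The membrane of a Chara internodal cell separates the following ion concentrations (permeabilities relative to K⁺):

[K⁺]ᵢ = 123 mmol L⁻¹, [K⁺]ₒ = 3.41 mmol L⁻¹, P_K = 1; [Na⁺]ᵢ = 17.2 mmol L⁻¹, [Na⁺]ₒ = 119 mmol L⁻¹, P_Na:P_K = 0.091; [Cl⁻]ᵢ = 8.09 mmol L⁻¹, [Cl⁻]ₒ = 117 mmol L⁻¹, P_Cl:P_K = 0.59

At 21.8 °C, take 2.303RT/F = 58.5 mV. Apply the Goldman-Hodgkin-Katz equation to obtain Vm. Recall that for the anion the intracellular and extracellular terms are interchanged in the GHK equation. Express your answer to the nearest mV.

Vm = 58.5 · log₁₀[(Σ P·[cation]ₒ + Σ P·[anion]ᵢ) / (Σ P·[cation]ᵢ + Σ P·[anion]ₒ)]
Numerator = 1×3.41 + 0.091×119 + 0.59×8.09 = 19.01
Denominator = 1×123 + 0.091×17.2 + 0.59×117 = 193.6
Vm = 58.5 · log₁₀(0.098205) = 58.5 × (-1.0079) = -58.96 mV

-59 mV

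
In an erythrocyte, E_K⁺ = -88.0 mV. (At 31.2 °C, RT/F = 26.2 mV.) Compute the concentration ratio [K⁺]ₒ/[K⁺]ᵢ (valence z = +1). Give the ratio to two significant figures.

0.035

ln([out]/[in]) = E·z/(26.2) = -88.0 × 1 / 26.2 = -3.3588
[out]/[in] = e^(-3.3588) = 0.03478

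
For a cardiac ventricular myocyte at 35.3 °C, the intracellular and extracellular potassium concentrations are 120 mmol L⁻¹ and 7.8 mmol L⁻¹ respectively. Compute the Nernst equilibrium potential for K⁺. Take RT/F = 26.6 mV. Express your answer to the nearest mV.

-73 mV

E = (26.6/z) · ln([K⁺]_out/[K⁺]_in) with z = +1.
= (26.6/1) · ln(7.8/120) = 26.60 · ln(0.065)
= 26.60 · (-2.7334) = -72.71 mV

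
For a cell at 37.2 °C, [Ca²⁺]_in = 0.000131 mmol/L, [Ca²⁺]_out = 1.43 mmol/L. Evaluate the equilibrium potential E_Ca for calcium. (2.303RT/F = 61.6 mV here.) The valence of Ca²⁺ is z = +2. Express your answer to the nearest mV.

E = (61.6/z) · log₁₀([Ca²⁺]_out/[Ca²⁺]_in) with z = +2.
= (61.6/2) · log₁₀(1.43/0.000131) = 30.80 · log₁₀(1.092e+04)
= 30.80 · (4.0381) = 124.37 mV

124 mV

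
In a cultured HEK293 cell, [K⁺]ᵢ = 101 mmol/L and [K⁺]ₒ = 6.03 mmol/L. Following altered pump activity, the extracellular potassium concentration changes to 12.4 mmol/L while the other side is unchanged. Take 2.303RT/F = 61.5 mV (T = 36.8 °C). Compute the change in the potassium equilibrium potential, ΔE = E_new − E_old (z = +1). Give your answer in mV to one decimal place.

E_old = (61.5/1)·log₁₀(6.03/101) = -75.28 mV
E_new = (61.5/1)·log₁₀(12.4/101) = -56.02 mV
ΔE = -56.02 − (-75.28) = 19.26 mV

19.3 mV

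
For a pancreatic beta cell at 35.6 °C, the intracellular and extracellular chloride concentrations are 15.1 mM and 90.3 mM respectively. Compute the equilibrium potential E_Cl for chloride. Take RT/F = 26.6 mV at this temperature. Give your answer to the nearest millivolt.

-48 mV

E = (26.6/z) · ln([Cl⁻]_out/[Cl⁻]_in) with z = -1.
For an anion, dividing by z = -1 reverses the sign.
= (26.6/-1) · ln(90.3/15.1) = -26.60 · ln(5.98)
= -26.60 · (1.7884) = -47.57 mV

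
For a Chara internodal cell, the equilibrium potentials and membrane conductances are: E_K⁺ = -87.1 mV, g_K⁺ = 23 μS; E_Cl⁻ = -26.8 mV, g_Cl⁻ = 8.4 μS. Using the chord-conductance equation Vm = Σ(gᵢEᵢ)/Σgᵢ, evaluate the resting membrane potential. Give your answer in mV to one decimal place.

-71.0 mV

Σ gᵢEᵢ = 23·(-87.1) + 8.4·(-26.8) = -2228.42
Σ gᵢ = 23 + 8.4 = 31.4
Vm = -2228.42 / 31.4 = -70.97 mV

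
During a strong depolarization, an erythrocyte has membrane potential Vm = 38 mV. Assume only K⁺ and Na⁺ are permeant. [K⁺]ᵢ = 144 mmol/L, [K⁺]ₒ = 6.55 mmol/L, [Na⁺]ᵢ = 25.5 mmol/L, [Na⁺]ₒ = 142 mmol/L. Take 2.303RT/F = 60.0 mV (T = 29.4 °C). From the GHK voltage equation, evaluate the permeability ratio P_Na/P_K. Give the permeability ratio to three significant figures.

18.9

Let α = P_Na/P_K. GHK: Vm = 60.0·log₁₀[(Kₒ + α·Naₒ)/(Kᵢ + α·Naᵢ)].
10^(Vm/60.0) = 10^(38.0/60.0) = 4.2987
So 4.2987·(Kᵢ + α·Naᵢ) = Kₒ + α·Naₒ → α = (4.2987·144.0 − 6.55) / (142.0 − 4.2987·25.5)
α = (619 − 6.55) / (142.0 − 109.6) = 612.5/32.38 = 18.91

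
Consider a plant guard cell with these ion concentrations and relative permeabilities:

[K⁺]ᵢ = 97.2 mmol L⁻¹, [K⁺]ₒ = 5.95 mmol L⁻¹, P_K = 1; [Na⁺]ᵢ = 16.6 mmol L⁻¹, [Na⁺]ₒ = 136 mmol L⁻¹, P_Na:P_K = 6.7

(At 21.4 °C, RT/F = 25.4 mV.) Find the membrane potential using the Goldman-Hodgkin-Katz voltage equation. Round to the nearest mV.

38 mV

Vm = 25.4 · ln[(Σ P·[cation]ₒ + Σ P·[anion]ᵢ) / (Σ P·[cation]ᵢ + Σ P·[anion]ₒ)]
Numerator = 1×5.95 + 6.7×136 = 917.2
Denominator = 1×97.2 + 6.7×16.6 = 208.4
Vm = 25.4 · ln(4.4005) = 25.4 × (1.4817) = 37.64 mV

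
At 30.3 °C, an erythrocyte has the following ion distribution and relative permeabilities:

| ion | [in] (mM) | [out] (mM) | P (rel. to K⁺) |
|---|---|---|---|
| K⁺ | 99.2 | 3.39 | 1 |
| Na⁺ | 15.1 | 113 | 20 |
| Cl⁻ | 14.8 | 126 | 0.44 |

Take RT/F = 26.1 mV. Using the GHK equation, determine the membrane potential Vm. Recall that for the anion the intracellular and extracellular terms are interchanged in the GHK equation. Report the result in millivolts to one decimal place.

Vm = 26.1 · ln[(Σ P·[cation]ₒ + Σ P·[anion]ᵢ) / (Σ P·[cation]ᵢ + Σ P·[anion]ₒ)]
Numerator = 1×3.39 + 20×113 + 0.44×14.8 = 2270
Denominator = 1×99.2 + 20×15.1 + 0.44×126 = 456.6
Vm = 26.1 · ln(4.9709) = 26.1 × (1.6036) = 41.85 mV

41.9 mV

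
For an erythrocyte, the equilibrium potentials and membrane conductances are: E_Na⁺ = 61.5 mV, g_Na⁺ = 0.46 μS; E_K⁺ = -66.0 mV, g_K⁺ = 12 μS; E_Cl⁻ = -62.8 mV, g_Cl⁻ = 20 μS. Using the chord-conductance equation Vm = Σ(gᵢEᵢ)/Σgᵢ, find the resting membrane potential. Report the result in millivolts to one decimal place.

-62.2 mV

Σ gᵢEᵢ = 0.46·(61.5) + 12·(-66.0) + 20·(-62.8) = -2019.71
Σ gᵢ = 0.46 + 12 + 20 = 32.46
Vm = -2019.71 / 32.46 = -62.22 mV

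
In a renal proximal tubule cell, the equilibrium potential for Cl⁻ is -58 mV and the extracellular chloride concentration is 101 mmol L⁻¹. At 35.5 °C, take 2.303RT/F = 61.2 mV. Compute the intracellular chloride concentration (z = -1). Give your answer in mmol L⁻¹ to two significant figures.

Nernst: E = (61.2/-1) · log₁₀([out]/[in]), so log₁₀([out]/[in]) = -58.0 × -1 / 61.2 = 0.9477.
[out]/[in] = 10^(0.9477) = 8.866.
[in] = 101 / 8.866 = 11.39 mmol L⁻¹.

11 mmol L⁻¹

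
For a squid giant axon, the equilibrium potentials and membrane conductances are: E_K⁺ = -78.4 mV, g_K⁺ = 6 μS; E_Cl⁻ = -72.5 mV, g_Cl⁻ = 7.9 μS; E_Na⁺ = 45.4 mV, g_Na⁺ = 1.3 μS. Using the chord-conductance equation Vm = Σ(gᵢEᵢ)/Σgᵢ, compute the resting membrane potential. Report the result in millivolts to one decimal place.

Σ gᵢEᵢ = 6·(-78.4) + 7.9·(-72.5) + 1.3·(45.4) = -984.13
Σ gᵢ = 6 + 7.9 + 1.3 = 15.2
Vm = -984.13 / 15.2 = -64.75 mV

-64.7 mV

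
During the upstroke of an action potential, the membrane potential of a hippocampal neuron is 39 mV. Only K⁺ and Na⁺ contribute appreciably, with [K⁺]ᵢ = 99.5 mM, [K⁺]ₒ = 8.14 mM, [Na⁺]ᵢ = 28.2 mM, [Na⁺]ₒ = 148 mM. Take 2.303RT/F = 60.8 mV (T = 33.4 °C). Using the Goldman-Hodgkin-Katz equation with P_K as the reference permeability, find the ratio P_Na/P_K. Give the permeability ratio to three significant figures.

Let α = P_Na/P_K. GHK: Vm = 60.8·log₁₀[(Kₒ + α·Naₒ)/(Kᵢ + α·Naᵢ)].
10^(Vm/60.8) = 10^(39.0/60.8) = 4.3797
So 4.3797·(Kᵢ + α·Naᵢ) = Kₒ + α·Naₒ → α = (4.3797·99.5 − 8.14) / (148.0 − 4.3797·28.2)
α = (435.8 − 8.14) / (148.0 − 123.5) = 427.6/24.49 = 17.46

17.5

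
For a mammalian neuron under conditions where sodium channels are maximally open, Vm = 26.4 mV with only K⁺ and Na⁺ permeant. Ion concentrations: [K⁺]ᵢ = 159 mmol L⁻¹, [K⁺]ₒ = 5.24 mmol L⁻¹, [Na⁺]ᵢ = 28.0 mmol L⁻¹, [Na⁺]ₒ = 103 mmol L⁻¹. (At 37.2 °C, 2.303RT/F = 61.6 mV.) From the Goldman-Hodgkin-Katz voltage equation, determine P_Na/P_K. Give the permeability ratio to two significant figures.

15

Let α = P_Na/P_K. GHK: Vm = 61.6·log₁₀[(Kₒ + α·Naₒ)/(Kᵢ + α·Naᵢ)].
10^(Vm/61.6) = 10^(26.4/61.6) = 2.6827
So 2.6827·(Kᵢ + α·Naᵢ) = Kₒ + α·Naₒ → α = (2.6827·159.0 − 5.24) / (103.0 − 2.6827·28.0)
α = (426.5 − 5.24) / (103.0 − 75.12) = 421.3/27.88 = 15.11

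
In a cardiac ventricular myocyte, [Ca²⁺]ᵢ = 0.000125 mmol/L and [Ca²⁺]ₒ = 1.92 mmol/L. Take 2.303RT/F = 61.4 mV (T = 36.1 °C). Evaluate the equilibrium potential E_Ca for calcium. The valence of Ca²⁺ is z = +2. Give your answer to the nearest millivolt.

129 mV

E = (61.4/z) · log₁₀([Ca²⁺]_out/[Ca²⁺]_in) with z = +2.
= (61.4/2) · log₁₀(1.92/0.000125) = 30.70 · log₁₀(1.536e+04)
= 30.70 · (4.1864) = 128.52 mV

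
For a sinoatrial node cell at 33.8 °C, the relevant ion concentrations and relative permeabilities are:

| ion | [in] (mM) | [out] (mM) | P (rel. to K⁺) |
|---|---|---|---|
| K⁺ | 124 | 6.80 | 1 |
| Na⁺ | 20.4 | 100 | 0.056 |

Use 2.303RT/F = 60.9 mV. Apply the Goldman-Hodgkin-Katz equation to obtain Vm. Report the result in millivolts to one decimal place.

Vm = 60.9 · log₁₀[(Σ P·[cation]ₒ + Σ P·[anion]ᵢ) / (Σ P·[cation]ᵢ + Σ P·[anion]ₒ)]
Numerator = 1×6.80 + 0.056×100 = 12.4
Denominator = 1×124 + 0.056×20.4 = 125.1
Vm = 60.9 · log₁₀(0.099087) = 60.9 × (-1.0040) = -61.14 mV

-61.1 mV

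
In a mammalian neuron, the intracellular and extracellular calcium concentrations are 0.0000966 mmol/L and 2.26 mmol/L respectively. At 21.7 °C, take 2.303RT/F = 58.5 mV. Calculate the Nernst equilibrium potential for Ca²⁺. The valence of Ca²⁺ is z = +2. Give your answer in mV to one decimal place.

127.8 mV

E = (58.5/z) · log₁₀([Ca²⁺]_out/[Ca²⁺]_in) with z = +2.
= (58.5/2) · log₁₀(2.26/0.0000966) = 29.25 · log₁₀(2.34e+04)
= 29.25 · (4.3691) = 127.80 mV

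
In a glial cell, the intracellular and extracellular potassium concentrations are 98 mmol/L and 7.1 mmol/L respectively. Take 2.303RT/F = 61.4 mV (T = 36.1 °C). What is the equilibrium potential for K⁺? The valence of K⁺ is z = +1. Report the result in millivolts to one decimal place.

E = (61.4/z) · log₁₀([K⁺]_out/[K⁺]_in) with z = +1.
= (61.4/1) · log₁₀(7.1/98) = 61.40 · log₁₀(0.07245)
= 61.40 · (-1.1400) = -69.99 mV

-70.0 mV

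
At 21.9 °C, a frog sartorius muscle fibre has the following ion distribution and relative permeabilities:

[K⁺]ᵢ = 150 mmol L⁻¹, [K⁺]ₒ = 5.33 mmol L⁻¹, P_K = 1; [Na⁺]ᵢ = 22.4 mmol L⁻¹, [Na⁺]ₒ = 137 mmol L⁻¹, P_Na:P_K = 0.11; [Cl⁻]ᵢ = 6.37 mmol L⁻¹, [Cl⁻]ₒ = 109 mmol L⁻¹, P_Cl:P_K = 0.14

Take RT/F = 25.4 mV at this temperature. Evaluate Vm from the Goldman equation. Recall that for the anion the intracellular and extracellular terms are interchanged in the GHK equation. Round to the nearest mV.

Vm = 25.4 · ln[(Σ P·[cation]ₒ + Σ P·[anion]ᵢ) / (Σ P·[cation]ᵢ + Σ P·[anion]ₒ)]
Numerator = 1×5.33 + 0.11×137 + 0.14×6.37 = 21.29
Denominator = 1×150 + 0.11×22.4 + 0.14×109 = 167.7
Vm = 25.4 · ln(0.12695) = 25.4 × (-2.0640) = -52.43 mV

-52 mV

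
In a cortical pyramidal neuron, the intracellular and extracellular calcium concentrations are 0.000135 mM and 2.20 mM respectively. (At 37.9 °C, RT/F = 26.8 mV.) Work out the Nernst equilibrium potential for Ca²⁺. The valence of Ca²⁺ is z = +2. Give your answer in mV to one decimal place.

E = (26.8/z) · ln([Ca²⁺]_out/[Ca²⁺]_in) with z = +2.
= (26.8/2) · ln(2.20/0.000135) = 13.40 · ln(1.63e+04)
= 13.40 · (9.6987) = 129.96 mV

130.0 mV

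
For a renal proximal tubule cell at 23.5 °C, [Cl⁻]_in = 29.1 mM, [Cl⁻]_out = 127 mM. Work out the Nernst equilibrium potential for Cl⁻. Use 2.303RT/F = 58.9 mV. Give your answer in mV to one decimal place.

E = (58.9/z) · log₁₀([Cl⁻]_out/[Cl⁻]_in) with z = -1.
For an anion, dividing by z = -1 reverses the sign.
= (58.9/-1) · log₁₀(127/29.1) = -58.90 · log₁₀(4.364)
= -58.90 · (0.6399) = -37.69 mV

-37.7 mV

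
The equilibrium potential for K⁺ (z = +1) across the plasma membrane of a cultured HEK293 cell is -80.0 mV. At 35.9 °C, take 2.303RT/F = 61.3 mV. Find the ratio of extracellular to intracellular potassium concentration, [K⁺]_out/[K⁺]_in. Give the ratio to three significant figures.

log₁₀([out]/[in]) = E·z/(61.3) = -80.0 × 1 / 61.3 = -1.3051
[out]/[in] = 10^(-1.3051) = 0.04954

0.0495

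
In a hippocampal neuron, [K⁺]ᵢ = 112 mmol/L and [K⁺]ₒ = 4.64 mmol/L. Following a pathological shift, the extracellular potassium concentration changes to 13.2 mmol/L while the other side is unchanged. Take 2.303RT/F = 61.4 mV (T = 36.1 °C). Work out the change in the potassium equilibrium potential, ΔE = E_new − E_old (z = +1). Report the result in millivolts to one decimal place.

27.9 mV

E_old = (61.4/1)·log₁₀(4.64/112) = -84.90 mV
E_new = (61.4/1)·log₁₀(13.2/112) = -57.02 mV
ΔE = -57.02 − (-84.90) = 27.88 mV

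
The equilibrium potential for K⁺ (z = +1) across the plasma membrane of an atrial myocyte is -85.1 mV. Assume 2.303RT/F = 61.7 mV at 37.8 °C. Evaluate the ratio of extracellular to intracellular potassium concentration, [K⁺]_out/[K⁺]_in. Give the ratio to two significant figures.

log₁₀([out]/[in]) = E·z/(61.7) = -85.1 × 1 / 61.7 = -1.3793
[out]/[in] = 10^(-1.3793) = 0.04176

0.042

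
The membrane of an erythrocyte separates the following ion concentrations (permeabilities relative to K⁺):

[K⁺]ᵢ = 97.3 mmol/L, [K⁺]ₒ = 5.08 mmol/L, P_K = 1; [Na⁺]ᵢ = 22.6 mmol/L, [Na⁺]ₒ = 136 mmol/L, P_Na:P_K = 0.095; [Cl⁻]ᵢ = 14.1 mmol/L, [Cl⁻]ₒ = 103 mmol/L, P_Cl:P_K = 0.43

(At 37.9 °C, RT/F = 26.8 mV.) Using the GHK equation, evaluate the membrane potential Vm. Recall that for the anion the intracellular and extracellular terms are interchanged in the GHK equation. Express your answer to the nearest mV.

-48 mV

Vm = 26.8 · ln[(Σ P·[cation]ₒ + Σ P·[anion]ᵢ) / (Σ P·[cation]ᵢ + Σ P·[anion]ₒ)]
Numerator = 1×5.08 + 0.095×136 + 0.43×14.1 = 24.06
Denominator = 1×97.3 + 0.095×22.6 + 0.43×103 = 143.7
Vm = 26.8 · ln(0.16741) = 26.8 × (-1.7873) = -47.90 mV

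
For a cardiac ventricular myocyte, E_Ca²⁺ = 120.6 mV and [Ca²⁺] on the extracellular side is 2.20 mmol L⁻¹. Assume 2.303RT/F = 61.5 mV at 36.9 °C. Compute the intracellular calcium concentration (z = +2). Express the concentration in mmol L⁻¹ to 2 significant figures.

0.00026 mmol L⁻¹

Nernst: E = (61.5/2) · log₁₀([out]/[in]), so log₁₀([out]/[in]) = 120.6 × 2 / 61.5 = 3.9220.
[out]/[in] = 10^(3.9220) = 8355.
[in] = 2.20 / 8355 = 0.0002633 mmol L⁻¹.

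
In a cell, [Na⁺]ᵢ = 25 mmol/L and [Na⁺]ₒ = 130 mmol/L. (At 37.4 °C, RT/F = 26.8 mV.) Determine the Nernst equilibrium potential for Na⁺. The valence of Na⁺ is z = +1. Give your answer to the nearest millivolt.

44 mV

E = (26.8/z) · ln([Na⁺]_out/[Na⁺]_in) with z = +1.
= (26.8/1) · ln(130/25) = 26.80 · ln(5.2)
= 26.80 · (1.6487) = 44.18 mV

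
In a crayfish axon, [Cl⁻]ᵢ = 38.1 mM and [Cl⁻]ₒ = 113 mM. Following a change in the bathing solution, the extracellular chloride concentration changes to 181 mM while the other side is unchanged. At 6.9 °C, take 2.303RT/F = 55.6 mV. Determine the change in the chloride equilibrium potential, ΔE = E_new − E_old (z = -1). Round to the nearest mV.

E_old = (55.6/-1)·log₁₀(113/38.1) = -26.25 mV
E_new = (55.6/-1)·log₁₀(181/38.1) = -37.63 mV
ΔE = -37.63 − (-26.25) = -11.38 mV

-11 mV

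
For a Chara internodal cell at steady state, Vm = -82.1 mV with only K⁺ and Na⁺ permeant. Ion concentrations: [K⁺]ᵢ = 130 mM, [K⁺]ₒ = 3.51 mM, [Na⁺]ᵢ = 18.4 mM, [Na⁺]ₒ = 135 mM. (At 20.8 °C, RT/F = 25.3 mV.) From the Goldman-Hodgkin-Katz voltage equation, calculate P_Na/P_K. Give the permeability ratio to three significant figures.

Let α = P_Na/P_K. GHK: Vm = 25.3·ln[(Kₒ + α·Naₒ)/(Kᵢ + α·Naᵢ)].
e^(Vm/25.3) = e^(-82.1/25.3) = 0.038966
So 0.038966·(Kᵢ + α·Naᵢ) = Kₒ + α·Naₒ → α = (0.038966·130.0 − 3.51) / (135.0 − 0.038966·18.4)
α = (5.066 − 3.51) / (135.0 − 0.717) = 1.556/134.3 = 0.01158

0.0116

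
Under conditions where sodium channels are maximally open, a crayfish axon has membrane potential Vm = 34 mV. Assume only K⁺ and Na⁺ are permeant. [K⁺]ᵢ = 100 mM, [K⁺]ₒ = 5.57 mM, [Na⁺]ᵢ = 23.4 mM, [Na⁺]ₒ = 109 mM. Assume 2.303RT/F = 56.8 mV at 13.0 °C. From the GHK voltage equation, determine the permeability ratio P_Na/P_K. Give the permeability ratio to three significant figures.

Let α = P_Na/P_K. GHK: Vm = 56.8·log₁₀[(Kₒ + α·Naₒ)/(Kᵢ + α·Naᵢ)].
10^(Vm/56.8) = 10^(34.0/56.8) = 3.9682
So 3.9682·(Kᵢ + α·Naᵢ) = Kₒ + α·Naₒ → α = (3.9682·100.0 − 5.57) / (109.0 − 3.9682·23.4)
α = (396.8 − 5.57) / (109.0 − 92.86) = 391.2/16.14 = 24.23

24.2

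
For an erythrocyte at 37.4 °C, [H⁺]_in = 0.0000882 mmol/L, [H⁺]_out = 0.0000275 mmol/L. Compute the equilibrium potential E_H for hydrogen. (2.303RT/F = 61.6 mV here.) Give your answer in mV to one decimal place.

-31.2 mV

E = (61.6/z) · log₁₀([H⁺]_out/[H⁺]_in) with z = +1.
= (61.6/1) · log₁₀(0.0000275/0.0000882) = 61.60 · log₁₀(0.3118)
= 61.60 · (-0.5061) = -31.18 mV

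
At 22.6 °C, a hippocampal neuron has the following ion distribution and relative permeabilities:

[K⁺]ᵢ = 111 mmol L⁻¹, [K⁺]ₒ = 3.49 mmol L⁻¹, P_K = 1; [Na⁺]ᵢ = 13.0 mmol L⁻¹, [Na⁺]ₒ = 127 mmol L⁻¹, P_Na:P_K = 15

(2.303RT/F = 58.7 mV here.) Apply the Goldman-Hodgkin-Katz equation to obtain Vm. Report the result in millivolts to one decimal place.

Vm = 58.7 · log₁₀[(Σ P·[cation]ₒ + Σ P·[anion]ᵢ) / (Σ P·[cation]ᵢ + Σ P·[anion]ₒ)]
Numerator = 1×3.49 + 15×127 = 1908
Denominator = 1×111 + 15×13.0 = 306
Vm = 58.7 · log₁₀(6.2369) = 58.7 × (0.7950) = 46.66 mV

46.7 mV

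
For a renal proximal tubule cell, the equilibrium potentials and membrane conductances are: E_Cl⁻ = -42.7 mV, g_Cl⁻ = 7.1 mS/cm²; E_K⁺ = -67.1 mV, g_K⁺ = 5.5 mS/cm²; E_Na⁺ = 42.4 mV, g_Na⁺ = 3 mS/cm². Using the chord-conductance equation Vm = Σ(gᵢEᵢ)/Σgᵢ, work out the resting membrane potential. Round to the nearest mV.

-35 mV

Σ gᵢEᵢ = 7.1·(-42.7) + 5.5·(-67.1) + 3·(42.4) = -545.02
Σ gᵢ = 7.1 + 5.5 + 3 = 15.6
Vm = -545.02 / 15.6 = -34.94 mV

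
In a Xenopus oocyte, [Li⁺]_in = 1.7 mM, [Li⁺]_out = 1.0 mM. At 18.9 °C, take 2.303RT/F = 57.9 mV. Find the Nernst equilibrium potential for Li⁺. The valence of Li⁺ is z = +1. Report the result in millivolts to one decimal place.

-13.3 mV

E = (57.9/z) · log₁₀([Li⁺]_out/[Li⁺]_in) with z = +1.
= (57.9/1) · log₁₀(1.0/1.7) = 57.90 · log₁₀(0.5882)
= 57.90 · (-0.2304) = -13.34 mV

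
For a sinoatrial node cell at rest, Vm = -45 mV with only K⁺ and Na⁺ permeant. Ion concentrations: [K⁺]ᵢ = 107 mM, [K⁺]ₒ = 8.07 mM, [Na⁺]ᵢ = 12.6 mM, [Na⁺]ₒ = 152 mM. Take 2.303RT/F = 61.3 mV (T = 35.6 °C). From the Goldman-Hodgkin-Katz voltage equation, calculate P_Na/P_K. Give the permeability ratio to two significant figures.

0.078

Let α = P_Na/P_K. GHK: Vm = 61.3·log₁₀[(Kₒ + α·Naₒ)/(Kᵢ + α·Naᵢ)].
10^(Vm/61.3) = 10^(-45.0/61.3) = 0.18446
So 0.18446·(Kᵢ + α·Naᵢ) = Kₒ + α·Naₒ → α = (0.18446·107.0 − 8.07) / (152.0 − 0.18446·12.6)
α = (19.74 − 8.07) / (152.0 − 2.324) = 11.67/149.7 = 0.07795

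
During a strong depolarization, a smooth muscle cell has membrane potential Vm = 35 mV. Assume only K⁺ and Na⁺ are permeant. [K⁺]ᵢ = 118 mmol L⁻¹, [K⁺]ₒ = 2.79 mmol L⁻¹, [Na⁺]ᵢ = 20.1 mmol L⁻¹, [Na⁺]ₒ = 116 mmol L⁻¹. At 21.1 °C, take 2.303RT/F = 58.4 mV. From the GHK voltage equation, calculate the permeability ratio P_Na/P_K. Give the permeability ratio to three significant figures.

12.9

Let α = P_Na/P_K. GHK: Vm = 58.4·log₁₀[(Kₒ + α·Naₒ)/(Kᵢ + α·Naᵢ)].
10^(Vm/58.4) = 10^(35.0/58.4) = 3.9748
So 3.9748·(Kᵢ + α·Naᵢ) = Kₒ + α·Naₒ → α = (3.9748·118.0 − 2.79) / (116.0 − 3.9748·20.1)
α = (469 − 2.79) / (116.0 − 79.89) = 466.2/36.11 = 12.91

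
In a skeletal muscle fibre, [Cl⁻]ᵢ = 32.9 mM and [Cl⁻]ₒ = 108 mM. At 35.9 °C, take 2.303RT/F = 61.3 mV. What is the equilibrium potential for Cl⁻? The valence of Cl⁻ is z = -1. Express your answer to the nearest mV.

E = (61.3/z) · log₁₀([Cl⁻]_out/[Cl⁻]_in) with z = -1.
For an anion, dividing by z = -1 reverses the sign.
= (61.3/-1) · log₁₀(108/32.9) = -61.30 · log₁₀(3.283)
= -61.30 · (0.5162) = -31.64 mV

-32 mV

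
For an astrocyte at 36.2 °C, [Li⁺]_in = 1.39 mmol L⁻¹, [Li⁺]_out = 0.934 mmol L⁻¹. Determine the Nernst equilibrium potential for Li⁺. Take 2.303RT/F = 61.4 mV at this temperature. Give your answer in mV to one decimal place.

E = (61.4/z) · log₁₀([Li⁺]_out/[Li⁺]_in) with z = +1.
= (61.4/1) · log₁₀(0.934/1.39) = 61.40 · log₁₀(0.6719)
= 61.40 · (-0.1727) = -10.60 mV

-10.6 mV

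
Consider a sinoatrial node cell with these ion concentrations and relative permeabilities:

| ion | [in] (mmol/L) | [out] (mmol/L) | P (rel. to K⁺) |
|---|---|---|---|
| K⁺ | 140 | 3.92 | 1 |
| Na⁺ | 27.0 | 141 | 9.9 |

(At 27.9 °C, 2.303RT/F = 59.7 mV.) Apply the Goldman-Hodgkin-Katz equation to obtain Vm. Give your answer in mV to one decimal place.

32.0 mV

Vm = 59.7 · log₁₀[(Σ P·[cation]ₒ + Σ P·[anion]ᵢ) / (Σ P·[cation]ᵢ + Σ P·[anion]ₒ)]
Numerator = 1×3.92 + 9.9×141 = 1400
Denominator = 1×140 + 9.9×27.0 = 407.3
Vm = 59.7 · log₁₀(3.4368) = 59.7 × (0.5362) = 32.01 mV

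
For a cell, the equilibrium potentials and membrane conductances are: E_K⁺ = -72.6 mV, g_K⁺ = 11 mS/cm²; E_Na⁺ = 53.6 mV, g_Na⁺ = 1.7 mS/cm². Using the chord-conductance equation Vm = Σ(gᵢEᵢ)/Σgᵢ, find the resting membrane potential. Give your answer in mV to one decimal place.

Σ gᵢEᵢ = 11·(-72.6) + 1.7·(53.6) = -707.48
Σ gᵢ = 11 + 1.7 = 12.7
Vm = -707.48 / 12.7 = -55.71 mV

-55.7 mV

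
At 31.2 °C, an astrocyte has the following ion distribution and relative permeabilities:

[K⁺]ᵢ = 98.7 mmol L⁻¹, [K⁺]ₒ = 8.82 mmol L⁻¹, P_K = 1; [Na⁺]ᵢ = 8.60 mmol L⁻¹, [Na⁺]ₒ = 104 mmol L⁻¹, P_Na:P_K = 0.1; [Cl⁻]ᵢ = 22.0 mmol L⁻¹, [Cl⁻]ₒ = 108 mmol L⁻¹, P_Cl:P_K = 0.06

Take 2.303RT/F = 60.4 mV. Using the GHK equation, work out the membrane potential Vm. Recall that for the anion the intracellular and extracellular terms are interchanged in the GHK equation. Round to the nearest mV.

-43 mV

Vm = 60.4 · log₁₀[(Σ P·[cation]ₒ + Σ P·[anion]ᵢ) / (Σ P·[cation]ᵢ + Σ P·[anion]ₒ)]
Numerator = 1×8.82 + 0.1×104 + 0.06×22.0 = 20.54
Denominator = 1×98.7 + 0.1×8.60 + 0.06×108 = 106
Vm = 60.4 · log₁₀(0.1937) = 60.4 × (-0.7129) = -43.06 mV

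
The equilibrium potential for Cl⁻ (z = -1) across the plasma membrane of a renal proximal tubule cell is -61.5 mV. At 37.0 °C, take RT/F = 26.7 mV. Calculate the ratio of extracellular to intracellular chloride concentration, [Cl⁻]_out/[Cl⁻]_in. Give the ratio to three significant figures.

10.0

ln([out]/[in]) = E·z/(26.7) = -61.5 × -1 / 26.7 = 2.3034
[out]/[in] = e^(2.3034) = 10.01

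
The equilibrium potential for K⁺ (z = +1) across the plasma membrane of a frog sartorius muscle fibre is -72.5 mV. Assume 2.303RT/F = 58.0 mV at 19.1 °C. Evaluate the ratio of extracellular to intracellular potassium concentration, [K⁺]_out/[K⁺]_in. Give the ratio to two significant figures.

0.056

log₁₀([out]/[in]) = E·z/(58.0) = -72.5 × 1 / 58.0 = -1.2500
[out]/[in] = 10^(-1.2500) = 0.05623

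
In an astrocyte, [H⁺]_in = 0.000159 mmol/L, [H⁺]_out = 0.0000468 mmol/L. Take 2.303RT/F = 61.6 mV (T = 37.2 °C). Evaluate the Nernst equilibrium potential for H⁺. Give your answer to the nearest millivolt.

E = (61.6/z) · log₁₀([H⁺]_out/[H⁺]_in) with z = +1.
= (61.6/1) · log₁₀(0.0000468/0.000159) = 61.60 · log₁₀(0.2943)
= 61.60 · (-0.5312) = -32.72 mV

-33 mV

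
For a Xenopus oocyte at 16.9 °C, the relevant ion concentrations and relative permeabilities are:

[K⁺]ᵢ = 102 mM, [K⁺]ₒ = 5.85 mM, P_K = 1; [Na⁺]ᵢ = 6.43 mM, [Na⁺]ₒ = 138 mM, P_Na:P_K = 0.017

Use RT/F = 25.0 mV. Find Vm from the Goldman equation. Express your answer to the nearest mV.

-63 mV

Vm = 25.0 · ln[(Σ P·[cation]ₒ + Σ P·[anion]ᵢ) / (Σ P·[cation]ᵢ + Σ P·[anion]ₒ)]
Numerator = 1×5.85 + 0.017×138 = 8.196
Denominator = 1×102 + 0.017×6.43 = 102.1
Vm = 25.0 · ln(0.080267) = 25.0 × (-2.5224) = -63.06 mV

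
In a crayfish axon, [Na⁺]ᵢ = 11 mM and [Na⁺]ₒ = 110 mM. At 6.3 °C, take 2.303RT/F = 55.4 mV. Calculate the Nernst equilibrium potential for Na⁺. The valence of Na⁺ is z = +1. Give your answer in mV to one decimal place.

55.4 mV

E = (55.4/z) · log₁₀([Na⁺]_out/[Na⁺]_in) with z = +1.
= (55.4/1) · log₁₀(110/11) = 55.40 · log₁₀(10)
= 55.40 · (1.0000) = 55.40 mV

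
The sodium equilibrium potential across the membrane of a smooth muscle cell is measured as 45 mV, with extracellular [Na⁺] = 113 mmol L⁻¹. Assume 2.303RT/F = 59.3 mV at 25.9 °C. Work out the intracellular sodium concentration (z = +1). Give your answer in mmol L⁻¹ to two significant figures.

Nernst: E = (59.3/1) · log₁₀([out]/[in]), so log₁₀([out]/[in]) = 45.0 × 1 / 59.3 = 0.7589.
[out]/[in] = 10^(0.7589) = 5.739.
[in] = 113 / 5.739 = 19.69 mmol L⁻¹.

20 mmol L⁻¹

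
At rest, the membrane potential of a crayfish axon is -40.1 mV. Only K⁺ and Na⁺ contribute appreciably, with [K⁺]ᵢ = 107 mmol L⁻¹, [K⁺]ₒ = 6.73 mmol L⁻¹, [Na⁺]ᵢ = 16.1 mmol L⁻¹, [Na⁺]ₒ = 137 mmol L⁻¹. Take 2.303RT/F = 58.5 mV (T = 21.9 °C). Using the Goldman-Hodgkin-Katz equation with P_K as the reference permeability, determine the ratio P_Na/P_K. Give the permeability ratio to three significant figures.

0.115

Let α = P_Na/P_K. GHK: Vm = 58.5·log₁₀[(Kₒ + α·Naₒ)/(Kᵢ + α·Naᵢ)].
10^(Vm/58.5) = 10^(-40.1/58.5) = 0.20631
So 0.20631·(Kᵢ + α·Naᵢ) = Kₒ + α·Naₒ → α = (0.20631·107.0 − 6.73) / (137.0 − 0.20631·16.1)
α = (22.08 − 6.73) / (137.0 − 3.322) = 15.35/133.7 = 0.1148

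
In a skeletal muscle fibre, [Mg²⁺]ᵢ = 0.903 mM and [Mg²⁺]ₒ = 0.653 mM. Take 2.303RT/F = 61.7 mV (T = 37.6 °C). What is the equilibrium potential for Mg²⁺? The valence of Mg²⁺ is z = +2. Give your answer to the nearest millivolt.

E = (61.7/z) · log₁₀([Mg²⁺]_out/[Mg²⁺]_in) with z = +2.
= (61.7/2) · log₁₀(0.653/0.903) = 30.85 · log₁₀(0.7231)
= 30.85 · (-0.1408) = -4.34 mV

-4 mV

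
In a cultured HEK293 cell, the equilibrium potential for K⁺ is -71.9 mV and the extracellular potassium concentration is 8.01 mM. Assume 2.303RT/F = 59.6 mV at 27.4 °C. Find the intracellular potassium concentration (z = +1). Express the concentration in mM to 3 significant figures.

129 mM

Nernst: E = (59.6/1) · log₁₀([out]/[in]), so log₁₀([out]/[in]) = -71.9 × 1 / 59.6 = -1.2064.
[out]/[in] = 10^(-1.2064) = 0.06218.
[in] = 8.01 / 0.06218 = 128.8 mM.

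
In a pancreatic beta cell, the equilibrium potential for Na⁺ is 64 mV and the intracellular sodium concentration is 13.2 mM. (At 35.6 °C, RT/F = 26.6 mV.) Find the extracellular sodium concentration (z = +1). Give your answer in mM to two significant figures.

150 mM

Nernst: E = (26.6/1) · ln([out]/[in]), so ln([out]/[in]) = 64.0 × 1 / 26.6 = 2.4060.
[out]/[in] = e^(2.4060) = 11.09.
[out] = 11.09 × 13.2 = 146.4 mM.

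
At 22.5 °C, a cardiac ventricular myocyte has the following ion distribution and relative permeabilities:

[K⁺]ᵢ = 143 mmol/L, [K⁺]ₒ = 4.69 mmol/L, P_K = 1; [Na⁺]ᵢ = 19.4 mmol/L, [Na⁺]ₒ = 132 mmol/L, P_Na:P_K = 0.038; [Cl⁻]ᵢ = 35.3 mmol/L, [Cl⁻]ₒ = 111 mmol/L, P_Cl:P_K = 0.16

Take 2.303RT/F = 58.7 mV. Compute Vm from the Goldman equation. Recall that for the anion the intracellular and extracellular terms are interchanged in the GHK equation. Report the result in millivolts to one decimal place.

-60.0 mV

Vm = 58.7 · log₁₀[(Σ P·[cation]ₒ + Σ P·[anion]ᵢ) / (Σ P·[cation]ᵢ + Σ P·[anion]ₒ)]
Numerator = 1×4.69 + 0.038×132 + 0.16×35.3 = 15.35
Denominator = 1×143 + 0.038×19.4 + 0.16×111 = 161.5
Vm = 58.7 · log₁₀(0.095073) = 58.7 × (-1.0219) = -59.99 mV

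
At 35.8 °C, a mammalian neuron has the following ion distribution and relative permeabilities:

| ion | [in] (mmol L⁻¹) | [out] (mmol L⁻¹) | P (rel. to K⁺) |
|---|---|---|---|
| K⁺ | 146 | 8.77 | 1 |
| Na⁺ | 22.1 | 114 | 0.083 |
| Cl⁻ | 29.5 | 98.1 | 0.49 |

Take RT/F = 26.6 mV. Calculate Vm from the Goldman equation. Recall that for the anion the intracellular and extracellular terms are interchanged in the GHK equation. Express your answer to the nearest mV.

Vm = 26.6 · ln[(Σ P·[cation]ₒ + Σ P·[anion]ᵢ) / (Σ P·[cation]ᵢ + Σ P·[anion]ₒ)]
Numerator = 1×8.77 + 0.083×114 + 0.49×29.5 = 32.69
Denominator = 1×146 + 0.083×22.1 + 0.49×98.1 = 195.9
Vm = 26.6 · ln(0.16685) = 26.6 × (-1.7906) = -47.63 mV

-48 mV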